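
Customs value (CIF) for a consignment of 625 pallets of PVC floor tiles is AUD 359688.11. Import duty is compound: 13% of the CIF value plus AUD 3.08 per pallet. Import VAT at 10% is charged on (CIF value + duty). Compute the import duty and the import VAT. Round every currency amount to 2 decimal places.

Ad valorem component: 359688.11 × 13% = 46759.45
Specific component: 625 × 3.08 = 1925.00
Import duty = 46759.45 + 1925.00 = 48684.45
VAT base = CIF + duty = 359688.11 + 48684.45 = 408372.56
Import VAT = 408372.56 × 10% = 40837.26

Import duty: AUD 48684.45; import VAT: AUD 40837.26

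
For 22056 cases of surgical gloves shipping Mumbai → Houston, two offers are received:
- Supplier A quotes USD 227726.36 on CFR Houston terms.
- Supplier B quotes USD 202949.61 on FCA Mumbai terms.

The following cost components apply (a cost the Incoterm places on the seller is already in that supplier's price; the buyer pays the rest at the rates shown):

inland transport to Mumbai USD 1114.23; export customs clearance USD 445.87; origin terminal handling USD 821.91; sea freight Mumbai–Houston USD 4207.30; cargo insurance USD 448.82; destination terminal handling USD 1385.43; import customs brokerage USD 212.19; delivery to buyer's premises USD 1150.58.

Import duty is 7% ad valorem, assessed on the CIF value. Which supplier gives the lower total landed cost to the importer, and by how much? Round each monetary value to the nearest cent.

Supplier B is cheaper by USD 21129.87

Supplier A (CFR):
CIF value = CFR price + insurance = 227726.36 + 448.82 = 228175.18
Import duty = 228175.18 × 7% = 15972.26
Buyer bears (A): 448.82 + 1385.43 + 212.19 + 1150.58 = 3197.02
Landed cost (A) = invoice 227726.36 + 3197.02 + duty 15972.26 = 246895.64
Supplier B (FCA):
CIF value = FCA price + origin terminal + freight + insurance = 202949.61 + 821.91 + 4207.30 + 448.82 = 208427.64
Import duty = 208427.64 × 7% = 14589.93
Buyer bears (B): 821.91 + 4207.30 + 448.82 + 1385.43 + 212.19 + 1150.58 = 8226.23
Landed cost (B) = invoice 202949.61 + 8226.23 + duty 14589.93 = 225765.77
Difference = |246895.64 − 225765.77| = 21129.87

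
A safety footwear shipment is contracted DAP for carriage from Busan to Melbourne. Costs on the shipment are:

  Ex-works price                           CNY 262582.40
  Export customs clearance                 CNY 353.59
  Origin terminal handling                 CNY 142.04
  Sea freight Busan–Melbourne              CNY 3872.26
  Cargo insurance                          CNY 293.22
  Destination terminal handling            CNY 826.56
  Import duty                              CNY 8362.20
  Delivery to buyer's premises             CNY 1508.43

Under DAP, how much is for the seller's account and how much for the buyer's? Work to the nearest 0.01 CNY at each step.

DAP: the seller bears all costs to the named destination except import duty and clearance.
Seller's account: goods 262582.40 + export clearance 353.59 + origin terminal 142.04 + freight 3872.26 + insurance 293.22 + destination terminal 826.56 + delivery 1508.43 = 269578.50
Buyer's account: duty 8362.20 = 8362.20

Seller: CNY 269578.50; buyer: CNY 8362.20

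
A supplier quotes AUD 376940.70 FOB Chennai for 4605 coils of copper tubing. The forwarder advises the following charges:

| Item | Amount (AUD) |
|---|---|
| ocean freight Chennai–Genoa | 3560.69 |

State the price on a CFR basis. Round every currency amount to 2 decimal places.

From FOB to CFR, the seller additionally bears: freight.
CFR price = 376940.70 + 3560.69 = 380501.39

CFR price: AUD 380501.39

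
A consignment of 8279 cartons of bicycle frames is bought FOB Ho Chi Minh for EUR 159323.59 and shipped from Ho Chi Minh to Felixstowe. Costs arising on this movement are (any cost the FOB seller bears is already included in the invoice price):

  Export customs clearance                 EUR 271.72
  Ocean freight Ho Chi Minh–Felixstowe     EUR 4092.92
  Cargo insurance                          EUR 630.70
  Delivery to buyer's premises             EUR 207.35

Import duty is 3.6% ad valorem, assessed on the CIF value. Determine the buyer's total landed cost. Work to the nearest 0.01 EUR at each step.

Total landed cost: EUR 170160.26

FOB: the seller bears costs until goods are on board at the origin port; the buyer bears freight, insurance and all costs thereafter.
Already in the invoice (seller's account under FOB): export clearance — exclude.
CIF value = FOB price + freight + insurance = 159323.59 + 4092.92 + 630.70 = 164047.21
Import duty = 164047.21 × 3.6% = 5905.70
Buyer bears: freight 4092.92 + insurance 630.70 + delivery 207.35 + duty 5905.70 = 10836.67
Landed cost = invoice 159323.59 + 10836.67 = 170160.26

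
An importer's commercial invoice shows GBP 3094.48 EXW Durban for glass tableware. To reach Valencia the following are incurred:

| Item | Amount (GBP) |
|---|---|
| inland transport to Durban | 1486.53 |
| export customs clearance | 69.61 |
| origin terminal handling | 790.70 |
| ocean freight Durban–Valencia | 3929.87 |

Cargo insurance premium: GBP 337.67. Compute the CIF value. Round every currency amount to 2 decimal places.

CIF value: GBP 9708.86

CIF = EXW price + pre-shipment costs + freight + insurance
CIF = 3094.48 + 1486.53 + 69.61 + 790.70 + 3929.87 + 337.67 = 9708.86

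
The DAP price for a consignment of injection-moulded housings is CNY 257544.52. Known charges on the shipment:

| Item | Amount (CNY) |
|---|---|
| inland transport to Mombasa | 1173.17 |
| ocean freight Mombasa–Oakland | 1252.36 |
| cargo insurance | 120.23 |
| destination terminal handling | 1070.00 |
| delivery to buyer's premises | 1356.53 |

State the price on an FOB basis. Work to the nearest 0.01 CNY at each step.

FOB price: CNY 253745.40

Not relevant to the conversion: inland to port — on the seller under both DAP and FOB; already in the DAP price and stays in the FOB price.
From DAP to FOB, the seller no longer bears: freight, insurance, destination terminal, delivery.
FOB price = 257544.52 − 1252.36 − 120.23 − 1070.00 − 1356.53 = 253745.40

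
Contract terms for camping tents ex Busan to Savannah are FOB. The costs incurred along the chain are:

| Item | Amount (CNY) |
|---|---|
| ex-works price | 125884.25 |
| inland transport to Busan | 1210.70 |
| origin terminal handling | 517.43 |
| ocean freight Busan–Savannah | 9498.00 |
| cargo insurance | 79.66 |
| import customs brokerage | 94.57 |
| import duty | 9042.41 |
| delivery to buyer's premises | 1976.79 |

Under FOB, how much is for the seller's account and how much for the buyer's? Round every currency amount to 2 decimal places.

FOB: the seller bears costs until goods are on board at the origin port; the buyer bears freight, insurance and all costs thereafter.
Seller's account: goods 125884.25 + inland to port 1210.70 + origin terminal 517.43 = 127612.38
Buyer's account: freight 9498.00 + insurance 79.66 + brokerage 94.57 + duty 9042.41 + delivery 1976.79 = 20691.43

Seller: CNY 127612.38; buyer: CNY 20691.43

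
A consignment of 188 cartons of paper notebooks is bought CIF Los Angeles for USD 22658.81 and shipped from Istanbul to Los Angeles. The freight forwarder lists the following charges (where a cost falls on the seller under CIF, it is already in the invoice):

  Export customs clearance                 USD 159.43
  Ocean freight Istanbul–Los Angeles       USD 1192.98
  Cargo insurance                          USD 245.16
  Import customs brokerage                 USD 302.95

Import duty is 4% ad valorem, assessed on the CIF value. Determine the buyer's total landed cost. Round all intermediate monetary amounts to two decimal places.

Total landed cost: USD 23868.11

CIF: the seller pays costs through ocean freight and marine insurance to the destination port.
Already in the invoice (seller's account under CIF): export clearance, freight, insurance — exclude.
The CIF price already equals the CIF value: 22658.81
Import duty = 22658.81 × 4% = 906.35
Buyer bears: brokerage 302.95 + duty 906.35 = 1209.30
Landed cost = invoice 22658.81 + 1209.30 = 23868.11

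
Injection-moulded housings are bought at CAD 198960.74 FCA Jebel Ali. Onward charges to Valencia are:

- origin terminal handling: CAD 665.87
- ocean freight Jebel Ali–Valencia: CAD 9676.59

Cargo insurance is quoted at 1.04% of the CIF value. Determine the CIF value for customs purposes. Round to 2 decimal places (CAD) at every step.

CIF value: CAD 211502.83

Let C be the CIF value. C = FCA price + pre-shipment costs + freight + 1.04% × C
C − 1.04% × C = 198960.74 + 665.87 + 9676.59
0.9896 × C = 209303.20
C = 209303.20 / 0.9896 = 211502.83
Insurance premium = 1.04% × 211502.83 = 2199.63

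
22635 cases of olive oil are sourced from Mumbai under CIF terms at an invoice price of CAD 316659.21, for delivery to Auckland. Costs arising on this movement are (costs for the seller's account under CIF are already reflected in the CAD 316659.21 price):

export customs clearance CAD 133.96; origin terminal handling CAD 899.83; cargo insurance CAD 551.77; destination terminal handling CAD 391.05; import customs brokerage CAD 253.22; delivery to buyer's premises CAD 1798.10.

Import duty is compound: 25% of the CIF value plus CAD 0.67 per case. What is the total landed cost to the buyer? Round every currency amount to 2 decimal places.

CIF: the seller pays costs through ocean freight and marine insurance to the destination port.
Already in the invoice (seller's account under CIF): export clearance, origin terminal, insurance — exclude.
The CIF price already equals the CIF value: 316659.21
Ad valorem component: 316659.21 × 25% = 79164.80
Specific component: 22635 × 0.67 = 15165.45
Import duty = 79164.80 + 15165.45 = 94330.25
Buyer bears: destination terminal 391.05 + brokerage 253.22 + delivery 1798.10 + duty 94330.25 = 96772.62
Landed cost = invoice 316659.21 + 96772.62 = 413431.83

Total landed cost: CAD 413431.83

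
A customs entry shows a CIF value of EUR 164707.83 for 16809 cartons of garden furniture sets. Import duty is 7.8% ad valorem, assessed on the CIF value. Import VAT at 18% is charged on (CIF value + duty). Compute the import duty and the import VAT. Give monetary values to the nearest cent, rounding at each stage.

Import duty = 164707.83 × 7.8% = 12847.21
VAT base = CIF + duty = 164707.83 + 12847.21 = 177555.04
Import VAT = 177555.04 × 18% = 31959.91

Import duty: EUR 12847.21; import VAT: EUR 31959.91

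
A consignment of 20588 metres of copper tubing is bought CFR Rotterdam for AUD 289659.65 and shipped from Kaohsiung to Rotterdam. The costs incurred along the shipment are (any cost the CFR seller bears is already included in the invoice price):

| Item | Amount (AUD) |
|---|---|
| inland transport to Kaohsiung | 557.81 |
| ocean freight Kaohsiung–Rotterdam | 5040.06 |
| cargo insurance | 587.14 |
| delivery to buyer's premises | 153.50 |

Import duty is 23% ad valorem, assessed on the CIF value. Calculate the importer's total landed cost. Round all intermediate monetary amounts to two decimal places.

Total landed cost: AUD 357157.05

CFR: the seller pays costs through ocean freight to the destination port, but not insurance.
Already in the invoice (seller's account under CFR): inland to port, freight — exclude.
CIF value = CFR price + insurance = 289659.65 + 587.14 = 290246.79
Import duty = 290246.79 × 23% = 66756.76
Buyer bears: insurance 587.14 + delivery 153.50 + duty 66756.76 = 67497.40
Landed cost = invoice 289659.65 + 67497.40 = 357157.05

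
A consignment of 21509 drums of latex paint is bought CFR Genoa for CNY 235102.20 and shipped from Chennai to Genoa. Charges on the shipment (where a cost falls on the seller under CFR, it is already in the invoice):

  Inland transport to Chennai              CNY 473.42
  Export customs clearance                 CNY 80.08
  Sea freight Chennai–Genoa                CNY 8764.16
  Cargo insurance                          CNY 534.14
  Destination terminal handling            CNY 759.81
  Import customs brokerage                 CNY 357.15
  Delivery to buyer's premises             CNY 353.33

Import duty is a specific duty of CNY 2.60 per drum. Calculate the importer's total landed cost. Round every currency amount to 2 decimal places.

CFR: the seller pays costs through ocean freight to the destination port, but not insurance.
Already in the invoice (seller's account under CFR): inland to port, export clearance, freight — exclude.
CIF value = CFR price + insurance = 235102.20 + 534.14 = 235636.34
Import duty = 21509 × 2.60 = 55923.40
Buyer bears: insurance 534.14 + destination terminal 759.81 + brokerage 357.15 + delivery 353.33 + duty 55923.40 = 57927.83
Landed cost = invoice 235102.20 + 57927.83 = 293030.03

Total landed cost: CNY 293030.03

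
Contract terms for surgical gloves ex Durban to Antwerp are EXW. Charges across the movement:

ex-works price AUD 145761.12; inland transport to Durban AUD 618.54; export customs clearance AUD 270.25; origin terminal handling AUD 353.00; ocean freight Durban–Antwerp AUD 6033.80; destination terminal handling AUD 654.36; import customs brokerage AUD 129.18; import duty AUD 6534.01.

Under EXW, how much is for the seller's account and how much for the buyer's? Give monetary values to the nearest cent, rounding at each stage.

Seller: AUD 145761.12; buyer: AUD 14593.14

EXW: the seller makes goods available at their premises; the buyer bears all onward costs.
Seller's account: goods 145761.12 = 145761.12
Buyer's account: inland to port 618.54 + export clearance 270.25 + origin terminal 353.00 + freight 6033.80 + destination terminal 654.36 + brokerage 129.18 + duty 6534.01 = 14593.14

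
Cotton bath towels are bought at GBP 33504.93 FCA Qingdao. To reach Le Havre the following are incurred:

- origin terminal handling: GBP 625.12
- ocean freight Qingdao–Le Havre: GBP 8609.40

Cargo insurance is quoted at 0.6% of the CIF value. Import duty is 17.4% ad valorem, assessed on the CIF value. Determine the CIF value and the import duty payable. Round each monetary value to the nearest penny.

CIF value: GBP 42997.43; import duty: GBP 7481.55

Let C be the CIF value. C = FCA price + pre-shipment costs + freight + 0.6% × C
C − 0.6% × C = 33504.93 + 625.12 + 8609.40
0.994 × C = 42739.45
C = 42739.45 / 0.994 = 42997.43
Insurance premium = 0.6% × 42997.43 = 257.98
Import duty = 42997.43 × 17.4% = 7481.55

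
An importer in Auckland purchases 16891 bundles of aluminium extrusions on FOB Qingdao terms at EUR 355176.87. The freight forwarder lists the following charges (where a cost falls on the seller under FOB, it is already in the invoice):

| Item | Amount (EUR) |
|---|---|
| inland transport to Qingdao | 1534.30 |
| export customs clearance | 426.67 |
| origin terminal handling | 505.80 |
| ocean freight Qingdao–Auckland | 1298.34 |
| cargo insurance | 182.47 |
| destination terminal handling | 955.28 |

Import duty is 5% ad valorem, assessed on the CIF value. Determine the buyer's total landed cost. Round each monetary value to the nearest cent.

FOB: the seller bears costs until goods are on board at the origin port; the buyer bears freight, insurance and all costs thereafter.
Already in the invoice (seller's account under FOB): inland to port, export clearance, origin terminal — exclude.
CIF value = FOB price + freight + insurance = 355176.87 + 1298.34 + 182.47 = 356657.68
Import duty = 356657.68 × 5% = 17832.88
Buyer bears: freight 1298.34 + insurance 182.47 + destination terminal 955.28 + duty 17832.88 = 20268.97
Landed cost = invoice 355176.87 + 20268.97 = 375445.84

Total landed cost: EUR 375445.84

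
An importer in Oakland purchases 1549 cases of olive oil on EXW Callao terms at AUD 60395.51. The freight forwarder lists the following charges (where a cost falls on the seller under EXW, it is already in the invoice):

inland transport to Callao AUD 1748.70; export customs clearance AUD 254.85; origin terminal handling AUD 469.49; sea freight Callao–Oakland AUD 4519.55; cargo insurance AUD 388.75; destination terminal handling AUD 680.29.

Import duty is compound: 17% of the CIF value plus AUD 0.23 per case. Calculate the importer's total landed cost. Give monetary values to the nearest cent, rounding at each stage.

EXW: the seller makes goods available at their premises; the buyer bears all onward costs.
CIF value = EXW price + inland to port + export clearance + origin terminal + freight + insurance = 60395.51 + 1748.70 + 254.85 + 469.49 + 4519.55 + 388.75 = 67776.85
Ad valorem component: 67776.85 × 17% = 11522.06
Specific component: 1549 × 0.23 = 356.27
Import duty = 11522.06 + 356.27 = 11878.33
Buyer bears: inland to port 1748.70 + export clearance 254.85 + origin terminal 469.49 + freight 4519.55 + insurance 388.75 + destination terminal 680.29 + duty 11878.33 = 19939.96
Landed cost = invoice 60395.51 + 19939.96 = 80335.47

Total landed cost: AUD 80335.47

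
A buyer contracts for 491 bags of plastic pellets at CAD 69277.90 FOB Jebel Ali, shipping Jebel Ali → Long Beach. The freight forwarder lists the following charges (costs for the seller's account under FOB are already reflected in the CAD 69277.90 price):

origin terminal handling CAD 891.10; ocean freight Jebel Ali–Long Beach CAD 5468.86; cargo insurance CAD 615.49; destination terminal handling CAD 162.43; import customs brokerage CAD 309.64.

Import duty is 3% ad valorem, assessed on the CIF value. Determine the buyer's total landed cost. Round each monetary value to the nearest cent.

Total landed cost: CAD 78095.19

FOB: the seller bears costs until goods are on board at the origin port; the buyer bears freight, insurance and all costs thereafter.
Already in the invoice (seller's account under FOB): origin terminal — exclude.
CIF value = FOB price + freight + insurance = 69277.90 + 5468.86 + 615.49 = 75362.25
Import duty = 75362.25 × 3% = 2260.87
Buyer bears: freight 5468.86 + insurance 615.49 + destination terminal 162.43 + brokerage 309.64 + duty 2260.87 = 8817.29
Landed cost = invoice 69277.90 + 8817.29 = 78095.19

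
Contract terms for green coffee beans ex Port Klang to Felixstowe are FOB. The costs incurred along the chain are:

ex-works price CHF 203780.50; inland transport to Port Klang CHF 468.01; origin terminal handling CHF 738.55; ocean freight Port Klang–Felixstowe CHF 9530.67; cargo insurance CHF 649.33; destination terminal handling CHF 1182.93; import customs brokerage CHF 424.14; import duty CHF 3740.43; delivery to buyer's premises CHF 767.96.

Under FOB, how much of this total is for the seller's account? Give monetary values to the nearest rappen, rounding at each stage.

Seller's account: CHF 204987.06

FOB: the seller bears costs until goods are on board at the origin port; the buyer bears freight, insurance and all costs thereafter.
Seller's account: goods 203780.50 + inland to port 468.01 + origin terminal 738.55 = 204987.06
Buyer's account: freight 9530.67 + insurance 649.33 + destination terminal 1182.93 + brokerage 424.14 + duty 3740.43 + delivery 767.96 = 16295.46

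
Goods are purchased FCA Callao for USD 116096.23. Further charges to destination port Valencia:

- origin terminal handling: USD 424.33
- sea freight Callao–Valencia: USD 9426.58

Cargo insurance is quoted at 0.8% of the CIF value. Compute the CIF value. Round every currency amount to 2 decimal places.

CIF value: USD 126962.84

Let C be the CIF value. C = FCA price + pre-shipment costs + freight + 0.8% × C
C − 0.8% × C = 116096.23 + 424.33 + 9426.58
0.992 × C = 125947.14
C = 125947.14 / 0.992 = 126962.84
Insurance premium = 0.8% × 126962.84 = 1015.70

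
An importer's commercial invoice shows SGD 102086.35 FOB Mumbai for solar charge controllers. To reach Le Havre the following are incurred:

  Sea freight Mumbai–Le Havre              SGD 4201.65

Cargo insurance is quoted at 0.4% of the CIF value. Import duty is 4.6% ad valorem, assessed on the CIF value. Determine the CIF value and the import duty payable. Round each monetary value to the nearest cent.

CIF value: SGD 106714.86; import duty: SGD 4908.88

Let C be the CIF value. C = FOB price + freight + 0.4% × C
C − 0.4% × C = 102086.35 + 4201.65
0.996 × C = 106288.00
C = 106288.00 / 0.996 = 106714.86
Insurance premium = 0.4% × 106714.86 = 426.86
Import duty = 106714.86 × 4.6% = 4908.88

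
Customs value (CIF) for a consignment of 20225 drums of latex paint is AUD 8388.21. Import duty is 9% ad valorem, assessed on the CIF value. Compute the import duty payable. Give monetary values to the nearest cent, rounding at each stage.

Import duty: AUD 754.94

Import duty = 8388.21 × 9% = 754.94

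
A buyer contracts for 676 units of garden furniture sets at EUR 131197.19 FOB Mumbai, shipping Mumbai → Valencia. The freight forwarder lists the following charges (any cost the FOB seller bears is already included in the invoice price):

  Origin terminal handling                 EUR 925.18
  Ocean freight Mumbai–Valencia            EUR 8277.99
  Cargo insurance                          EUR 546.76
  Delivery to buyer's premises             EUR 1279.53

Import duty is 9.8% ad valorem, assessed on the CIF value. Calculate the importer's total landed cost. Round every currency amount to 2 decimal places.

FOB: the seller bears costs until goods are on board at the origin port; the buyer bears freight, insurance and all costs thereafter.
Already in the invoice (seller's account under FOB): origin terminal — exclude.
CIF value = FOB price + freight + insurance = 131197.19 + 8277.99 + 546.76 = 140021.94
Import duty = 140021.94 × 9.8% = 13722.15
Buyer bears: freight 8277.99 + insurance 546.76 + delivery 1279.53 + duty 13722.15 = 23826.43
Landed cost = invoice 131197.19 + 23826.43 = 155023.62

Total landed cost: EUR 155023.62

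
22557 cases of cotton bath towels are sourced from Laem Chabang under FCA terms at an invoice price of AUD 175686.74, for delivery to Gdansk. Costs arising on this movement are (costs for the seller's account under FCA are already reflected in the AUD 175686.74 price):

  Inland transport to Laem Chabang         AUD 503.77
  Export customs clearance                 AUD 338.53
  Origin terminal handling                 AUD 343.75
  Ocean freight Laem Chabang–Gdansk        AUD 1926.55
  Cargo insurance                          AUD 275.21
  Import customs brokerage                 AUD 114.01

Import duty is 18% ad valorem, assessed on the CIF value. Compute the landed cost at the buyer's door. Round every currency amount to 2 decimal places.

FCA: the seller delivers export-cleared goods to the carrier; the buyer bears costs from that point.
Already in the invoice (seller's account under FCA): inland to port, export clearance — exclude.
CIF value = FCA price + origin terminal + freight + insurance = 175686.74 + 343.75 + 1926.55 + 275.21 = 178232.25
Import duty = 178232.25 × 18% = 32081.81
Buyer bears: origin terminal 343.75 + freight 1926.55 + insurance 275.21 + brokerage 114.01 + duty 32081.81 = 34741.33
Landed cost = invoice 175686.74 + 34741.33 = 210428.07

Total landed cost: AUD 210428.07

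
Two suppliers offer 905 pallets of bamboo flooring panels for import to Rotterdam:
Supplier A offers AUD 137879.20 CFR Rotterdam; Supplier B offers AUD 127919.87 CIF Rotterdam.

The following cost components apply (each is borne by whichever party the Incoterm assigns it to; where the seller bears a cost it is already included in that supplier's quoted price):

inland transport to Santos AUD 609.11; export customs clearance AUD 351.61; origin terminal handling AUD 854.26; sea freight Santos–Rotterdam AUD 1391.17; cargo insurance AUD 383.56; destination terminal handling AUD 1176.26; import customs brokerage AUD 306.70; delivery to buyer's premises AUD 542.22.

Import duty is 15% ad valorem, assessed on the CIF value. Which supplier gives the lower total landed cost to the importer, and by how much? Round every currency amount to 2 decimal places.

Supplier A (CFR):
CIF value = CFR price + insurance = 137879.20 + 383.56 = 138262.76
Import duty = 138262.76 × 15% = 20739.41
Buyer bears (A): 383.56 + 1176.26 + 306.70 + 542.22 = 2408.74
Landed cost (A) = invoice 137879.20 + 2408.74 + duty 20739.41 = 161027.35
Supplier B (CIF):
The CIF price already equals the CIF value: 127919.87
Import duty = 127919.87 × 15% = 19187.98
Buyer bears (B): 1176.26 + 306.70 + 542.22 = 2025.18
Landed cost (B) = invoice 127919.87 + 2025.18 + duty 19187.98 = 149133.03
Difference = |161027.35 − 149133.03| = 11894.32

Supplier B is cheaper by AUD 11894.32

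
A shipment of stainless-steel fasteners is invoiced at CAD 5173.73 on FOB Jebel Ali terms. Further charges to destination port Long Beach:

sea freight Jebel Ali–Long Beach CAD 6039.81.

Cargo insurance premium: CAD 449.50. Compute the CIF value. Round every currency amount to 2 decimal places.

CIF value: CAD 11663.04

CIF = FOB price + freight + insurance
CIF = 5173.73 + 6039.81 + 449.50 = 11663.04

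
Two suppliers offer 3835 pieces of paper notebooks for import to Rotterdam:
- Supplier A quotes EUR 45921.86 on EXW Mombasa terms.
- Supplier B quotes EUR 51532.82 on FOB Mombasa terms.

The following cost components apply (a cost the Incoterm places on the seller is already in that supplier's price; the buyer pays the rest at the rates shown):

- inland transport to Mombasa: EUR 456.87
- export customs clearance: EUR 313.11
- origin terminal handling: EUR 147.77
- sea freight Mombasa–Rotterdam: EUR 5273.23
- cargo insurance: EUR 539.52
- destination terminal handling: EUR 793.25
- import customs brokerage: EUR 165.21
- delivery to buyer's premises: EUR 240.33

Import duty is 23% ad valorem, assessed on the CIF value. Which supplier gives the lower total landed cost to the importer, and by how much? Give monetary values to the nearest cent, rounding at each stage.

Supplier A is cheaper by EUR 5772.65

Supplier A (EXW):
CIF value = EXW price + inland to port + export clearance + origin terminal + freight + insurance = 45921.86 + 456.87 + 313.11 + 147.77 + 5273.23 + 539.52 = 52652.36
Import duty = 52652.36 × 23% = 12110.04
Buyer bears (A): 456.87 + 313.11 + 147.77 + 5273.23 + 539.52 + 793.25 + 165.21 + 240.33 = 7929.29
Landed cost (A) = invoice 45921.86 + 7929.29 + duty 12110.04 = 65961.19
Supplier B (FOB):
CIF value = FOB price + freight + insurance = 51532.82 + 5273.23 + 539.52 = 57345.57
Import duty = 57345.57 × 23% = 13189.48
Buyer bears (B): 5273.23 + 539.52 + 793.25 + 165.21 + 240.33 = 7011.54
Landed cost (B) = invoice 51532.82 + 7011.54 + duty 13189.48 = 71733.84
Difference = |65961.19 − 71733.84| = 5772.65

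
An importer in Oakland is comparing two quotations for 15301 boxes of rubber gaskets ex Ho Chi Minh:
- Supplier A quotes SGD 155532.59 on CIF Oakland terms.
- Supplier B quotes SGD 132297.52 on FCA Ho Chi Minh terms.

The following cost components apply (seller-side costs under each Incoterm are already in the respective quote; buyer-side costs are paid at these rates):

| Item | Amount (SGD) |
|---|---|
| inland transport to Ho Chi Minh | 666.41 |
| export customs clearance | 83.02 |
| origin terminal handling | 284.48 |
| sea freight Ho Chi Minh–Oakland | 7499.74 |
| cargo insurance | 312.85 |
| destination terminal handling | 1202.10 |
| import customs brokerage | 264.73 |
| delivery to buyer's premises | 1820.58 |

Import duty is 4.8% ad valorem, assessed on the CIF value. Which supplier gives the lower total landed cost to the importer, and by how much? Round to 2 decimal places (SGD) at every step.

Supplier B is cheaper by SGD 15864.62

Supplier A (CIF):
The CIF price already equals the CIF value: 155532.59
Import duty = 155532.59 × 4.8% = 7465.56
Buyer bears (A): 1202.10 + 264.73 + 1820.58 = 3287.41
Landed cost (A) = invoice 155532.59 + 3287.41 + duty 7465.56 = 166285.56
Supplier B (FCA):
CIF value = FCA price + origin terminal + freight + insurance = 132297.52 + 284.48 + 7499.74 + 312.85 = 140394.59
Import duty = 140394.59 × 4.8% = 6738.94
Buyer bears (B): 284.48 + 7499.74 + 312.85 + 1202.10 + 264.73 + 1820.58 = 11384.48
Landed cost (B) = invoice 132297.52 + 11384.48 + duty 6738.94 = 150420.94
Difference = |166285.56 − 150420.94| = 15864.62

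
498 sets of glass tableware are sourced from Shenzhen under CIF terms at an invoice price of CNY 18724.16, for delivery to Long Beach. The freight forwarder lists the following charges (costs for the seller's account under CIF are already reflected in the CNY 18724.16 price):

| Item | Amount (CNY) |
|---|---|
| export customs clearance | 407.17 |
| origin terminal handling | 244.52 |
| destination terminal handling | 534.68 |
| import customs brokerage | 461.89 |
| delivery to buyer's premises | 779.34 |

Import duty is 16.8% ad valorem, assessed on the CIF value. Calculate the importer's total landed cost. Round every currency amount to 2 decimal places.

Total landed cost: CNY 23645.73

CIF: the seller pays costs through ocean freight and marine insurance to the destination port.
Already in the invoice (seller's account under CIF): export clearance, origin terminal — exclude.
The CIF price already equals the CIF value: 18724.16
Import duty = 18724.16 × 16.8% = 3145.66
Buyer bears: destination terminal 534.68 + brokerage 461.89 + delivery 779.34 + duty 3145.66 = 4921.57
Landed cost = invoice 18724.16 + 4921.57 = 23645.73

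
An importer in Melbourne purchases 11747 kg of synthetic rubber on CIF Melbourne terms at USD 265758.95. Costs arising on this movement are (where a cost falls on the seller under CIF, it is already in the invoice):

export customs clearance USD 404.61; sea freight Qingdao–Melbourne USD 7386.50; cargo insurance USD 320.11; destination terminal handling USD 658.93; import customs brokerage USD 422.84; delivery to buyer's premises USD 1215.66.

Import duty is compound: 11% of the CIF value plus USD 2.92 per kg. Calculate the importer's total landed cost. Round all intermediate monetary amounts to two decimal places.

CIF: the seller pays costs through ocean freight and marine insurance to the destination port.
Already in the invoice (seller's account under CIF): export clearance, freight, insurance — exclude.
The CIF price already equals the CIF value: 265758.95
Ad valorem component: 265758.95 × 11% = 29233.48
Specific component: 11747 × 2.92 = 34301.24
Import duty = 29233.48 + 34301.24 = 63534.72
Buyer bears: destination terminal 658.93 + brokerage 422.84 + delivery 1215.66 + duty 63534.72 = 65832.15
Landed cost = invoice 265758.95 + 65832.15 = 331591.10

Total landed cost: USD 331591.10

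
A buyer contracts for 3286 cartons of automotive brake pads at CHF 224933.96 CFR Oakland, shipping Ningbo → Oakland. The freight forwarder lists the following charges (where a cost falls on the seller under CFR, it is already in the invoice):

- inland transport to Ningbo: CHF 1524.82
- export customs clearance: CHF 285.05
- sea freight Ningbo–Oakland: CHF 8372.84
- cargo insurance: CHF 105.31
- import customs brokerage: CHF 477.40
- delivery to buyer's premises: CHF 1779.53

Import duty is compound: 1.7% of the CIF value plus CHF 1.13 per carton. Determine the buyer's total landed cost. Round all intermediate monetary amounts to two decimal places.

Total landed cost: CHF 234835.05

CFR: the seller pays costs through ocean freight to the destination port, but not insurance.
Already in the invoice (seller's account under CFR): inland to port, export clearance, freight — exclude.
CIF value = CFR price + insurance = 224933.96 + 105.31 = 225039.27
Ad valorem component: 225039.27 × 1.7% = 3825.67
Specific component: 3286 × 1.13 = 3713.18
Import duty = 3825.67 + 3713.18 = 7538.85
Buyer bears: insurance 105.31 + brokerage 477.40 + delivery 1779.53 + duty 7538.85 = 9901.09
Landed cost = invoice 224933.96 + 9901.09 = 234835.05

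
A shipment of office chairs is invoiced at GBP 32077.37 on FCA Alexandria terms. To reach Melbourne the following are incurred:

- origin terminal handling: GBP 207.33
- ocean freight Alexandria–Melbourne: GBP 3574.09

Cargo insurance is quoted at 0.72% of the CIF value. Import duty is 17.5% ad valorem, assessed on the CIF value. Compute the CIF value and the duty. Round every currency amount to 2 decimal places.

CIF value: GBP 36118.85; import duty: GBP 6320.80

Let C be the CIF value. C = FCA price + pre-shipment costs + freight + 0.72% × C
C − 0.72% × C = 32077.37 + 207.33 + 3574.09
0.9928 × C = 35858.79
C = 35858.79 / 0.9928 = 36118.85
Insurance premium = 0.72% × 36118.85 = 260.06
Import duty = 36118.85 × 17.5% = 6320.80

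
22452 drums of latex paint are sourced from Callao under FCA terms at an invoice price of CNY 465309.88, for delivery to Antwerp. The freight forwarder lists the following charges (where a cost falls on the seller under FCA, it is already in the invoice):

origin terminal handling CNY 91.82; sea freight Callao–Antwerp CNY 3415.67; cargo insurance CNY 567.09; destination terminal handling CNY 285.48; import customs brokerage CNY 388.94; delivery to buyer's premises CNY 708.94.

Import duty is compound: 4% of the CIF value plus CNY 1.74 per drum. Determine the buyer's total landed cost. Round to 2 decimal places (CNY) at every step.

FCA: the seller delivers export-cleared goods to the carrier; the buyer bears costs from that point.
CIF value = FCA price + origin terminal + freight + insurance = 465309.88 + 91.82 + 3415.67 + 567.09 = 469384.46
Ad valorem component: 469384.46 × 4% = 18775.38
Specific component: 22452 × 1.74 = 39066.48
Import duty = 18775.38 + 39066.48 = 57841.86
Buyer bears: origin terminal 91.82 + freight 3415.67 + insurance 567.09 + destination terminal 285.48 + brokerage 388.94 + delivery 708.94 + duty 57841.86 = 63299.80
Landed cost = invoice 465309.88 + 63299.80 = 528609.68

Total landed cost: CNY 528609.68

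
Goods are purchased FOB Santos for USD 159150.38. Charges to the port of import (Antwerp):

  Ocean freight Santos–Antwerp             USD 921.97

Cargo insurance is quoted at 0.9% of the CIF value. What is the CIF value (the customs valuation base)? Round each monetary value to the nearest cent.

Let C be the CIF value. C = FOB price + freight + 0.9% × C
C − 0.9% × C = 159150.38 + 921.97
0.991 × C = 160072.35
C = 160072.35 / 0.991 = 161526.08
Insurance premium = 0.9% × 161526.08 = 1453.73

CIF value: USD 161526.08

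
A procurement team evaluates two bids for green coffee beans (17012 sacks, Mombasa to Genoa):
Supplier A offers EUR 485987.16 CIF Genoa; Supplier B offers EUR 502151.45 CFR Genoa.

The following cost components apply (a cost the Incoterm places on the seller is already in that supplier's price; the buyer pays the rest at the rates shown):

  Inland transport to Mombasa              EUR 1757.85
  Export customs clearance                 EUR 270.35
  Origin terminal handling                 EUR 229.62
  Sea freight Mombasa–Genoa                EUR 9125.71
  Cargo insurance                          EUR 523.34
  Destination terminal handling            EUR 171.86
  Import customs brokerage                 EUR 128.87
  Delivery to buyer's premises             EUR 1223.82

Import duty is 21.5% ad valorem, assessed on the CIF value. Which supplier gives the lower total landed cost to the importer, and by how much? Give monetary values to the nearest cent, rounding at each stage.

Supplier A is cheaper by EUR 20275.47

Supplier A (CIF):
The CIF price already equals the CIF value: 485987.16
Import duty = 485987.16 × 21.5% = 104487.24
Buyer bears (A): 171.86 + 128.87 + 1223.82 = 1524.55
Landed cost (A) = invoice 485987.16 + 1524.55 + duty 104487.24 = 591998.95
Supplier B (CFR):
CIF value = CFR price + insurance = 502151.45 + 523.34 = 502674.79
Import duty = 502674.79 × 21.5% = 108075.08
Buyer bears (B): 523.34 + 171.86 + 128.87 + 1223.82 = 2047.89
Landed cost (B) = invoice 502151.45 + 2047.89 + duty 108075.08 = 612274.42
Difference = |591998.95 − 612274.42| = 20275.47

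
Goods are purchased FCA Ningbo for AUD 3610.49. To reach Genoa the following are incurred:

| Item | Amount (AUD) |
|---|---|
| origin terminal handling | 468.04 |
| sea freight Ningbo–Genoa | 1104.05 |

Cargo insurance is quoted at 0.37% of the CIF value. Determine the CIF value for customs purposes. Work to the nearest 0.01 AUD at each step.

Let C be the CIF value. C = FCA price + pre-shipment costs + freight + 0.37% × C
C − 0.37% × C = 3610.49 + 468.04 + 1104.05
0.9963 × C = 5182.58
C = 5182.58 / 0.9963 = 5201.83
Insurance premium = 0.37% × 5201.83 = 19.25

CIF value: AUD 5201.83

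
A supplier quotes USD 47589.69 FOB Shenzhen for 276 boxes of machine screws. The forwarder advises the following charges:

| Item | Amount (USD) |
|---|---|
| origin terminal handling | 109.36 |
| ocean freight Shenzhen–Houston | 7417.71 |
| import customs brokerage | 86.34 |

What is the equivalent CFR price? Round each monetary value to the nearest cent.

CFR price: USD 55007.40

Not relevant to the conversion: origin terminal — on the seller under both FOB and CFR; already in the FOB price and stays in the CFR price. brokerage — on the buyer under both terms; not part of either seller's price.
From FOB to CFR, the seller additionally bears: freight.
CFR price = 47589.69 + 7417.71 = 55007.40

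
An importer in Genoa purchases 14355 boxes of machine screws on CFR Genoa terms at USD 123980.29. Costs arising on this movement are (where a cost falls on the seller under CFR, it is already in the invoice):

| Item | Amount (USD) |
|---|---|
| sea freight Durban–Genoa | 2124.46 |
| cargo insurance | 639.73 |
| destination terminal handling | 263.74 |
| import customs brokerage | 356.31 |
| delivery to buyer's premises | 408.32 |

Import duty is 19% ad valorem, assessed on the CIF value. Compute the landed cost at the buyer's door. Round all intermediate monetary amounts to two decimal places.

Total landed cost: USD 149326.19

CFR: the seller pays costs through ocean freight to the destination port, but not insurance.
Already in the invoice (seller's account under CFR): freight — exclude.
CIF value = CFR price + insurance = 123980.29 + 639.73 = 124620.02
Import duty = 124620.02 × 19% = 23677.80
Buyer bears: insurance 639.73 + destination terminal 263.74 + brokerage 356.31 + delivery 408.32 + duty 23677.80 = 25345.90
Landed cost = invoice 123980.29 + 25345.90 = 149326.19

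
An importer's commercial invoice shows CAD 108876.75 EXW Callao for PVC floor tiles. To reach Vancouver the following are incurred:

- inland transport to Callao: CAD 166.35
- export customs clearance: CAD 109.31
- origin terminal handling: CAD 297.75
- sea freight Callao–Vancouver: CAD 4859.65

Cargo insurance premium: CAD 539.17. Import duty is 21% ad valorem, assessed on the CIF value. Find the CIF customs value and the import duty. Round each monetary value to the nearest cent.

CIF = EXW price + pre-shipment costs + freight + insurance
CIF = 108876.75 + 166.35 + 109.31 + 297.75 + 4859.65 + 539.17 = 114848.98
Import duty = 114848.98 × 21% = 24118.29

CIF value: CAD 114848.98; import duty: CAD 24118.29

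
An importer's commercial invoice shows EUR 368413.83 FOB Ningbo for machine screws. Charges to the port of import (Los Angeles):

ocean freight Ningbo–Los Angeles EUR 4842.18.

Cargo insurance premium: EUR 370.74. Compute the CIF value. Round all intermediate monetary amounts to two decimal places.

CIF = FOB price + freight + insurance
CIF = 368413.83 + 4842.18 + 370.74 = 373626.75

CIF value: EUR 373626.75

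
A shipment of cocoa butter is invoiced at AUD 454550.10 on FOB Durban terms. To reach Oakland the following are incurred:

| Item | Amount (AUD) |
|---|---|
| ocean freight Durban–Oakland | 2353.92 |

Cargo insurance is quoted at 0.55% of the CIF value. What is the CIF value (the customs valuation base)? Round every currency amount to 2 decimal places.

CIF value: AUD 459430.89

Let C be the CIF value. C = FOB price + freight + 0.55% × C
C − 0.55% × C = 454550.10 + 2353.92
0.9945 × C = 456904.02
C = 456904.02 / 0.9945 = 459430.89
Insurance premium = 0.55% × 459430.89 = 2526.87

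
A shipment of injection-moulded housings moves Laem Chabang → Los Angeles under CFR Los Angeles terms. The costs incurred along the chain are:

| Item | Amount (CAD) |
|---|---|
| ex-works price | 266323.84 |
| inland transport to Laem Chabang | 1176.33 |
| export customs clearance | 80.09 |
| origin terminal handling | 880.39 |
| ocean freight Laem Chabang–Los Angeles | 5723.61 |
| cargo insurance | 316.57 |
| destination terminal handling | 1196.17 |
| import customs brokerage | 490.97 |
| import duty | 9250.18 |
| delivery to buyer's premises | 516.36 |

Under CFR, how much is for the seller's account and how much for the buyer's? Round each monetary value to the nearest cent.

CFR: the seller pays costs through ocean freight to the destination port, but not insurance.
Seller's account: goods 266323.84 + inland to port 1176.33 + export clearance 80.09 + origin terminal 880.39 + freight 5723.61 = 274184.26
Buyer's account: insurance 316.57 + destination terminal 1196.17 + brokerage 490.97 + duty 9250.18 + delivery 516.36 = 11770.25

Seller: CAD 274184.26; buyer: CAD 11770.25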